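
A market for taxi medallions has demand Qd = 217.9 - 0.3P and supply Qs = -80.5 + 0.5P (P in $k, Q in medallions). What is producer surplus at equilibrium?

The market clears where 217.9 - 0.3P = -80.5 + 0.5P. Rearranging, 0.8P = 298.4, hence P* = 373.
Then Q* = 217.9 - 0.3(373) = 106.
Supply choke price (Qs = 0): P = 161. Producer surplus = ½ × (373 - 161) × 106 = 11236.

Producer surplus = 11236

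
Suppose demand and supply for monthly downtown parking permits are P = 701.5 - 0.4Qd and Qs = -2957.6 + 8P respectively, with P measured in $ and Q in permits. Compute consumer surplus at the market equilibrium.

Consumer surplus = 79884.8

Rewriting in direct form: Qd = 1753.75 - 2.5P.
Set Qd = Qs: 1753.75 - 2.5P = -2957.6 + 8P, so 4711.35 = 10.5P and P* = 448.7.
From the demand curve, Q* = 1753.75 - 2.5(448.7) = 632.
Demand choke price (Qd = 0): P = 1753.75/2.5 = 701.5. Consumer surplus = ½ × (701.5 - 448.7) × 632 = 79884.8.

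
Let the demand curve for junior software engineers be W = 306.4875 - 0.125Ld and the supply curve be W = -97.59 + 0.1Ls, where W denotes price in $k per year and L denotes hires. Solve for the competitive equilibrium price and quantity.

Solving each curve for L: Ld = 2451.9 - 8W and Ls = 975.9 + 10W.
Set Ld = Ls: 2451.9 - 8W = 975.9 + 10W, so 1476 = 18W and W* = 82.
Substitute back: L* = 2451.9 - 8(82) = 1795.9.

W* = 82, L* = 1795.9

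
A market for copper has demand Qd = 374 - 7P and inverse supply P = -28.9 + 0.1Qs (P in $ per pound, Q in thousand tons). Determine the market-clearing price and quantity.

P* = 5, Q* = 339

Solving each curve for Q: Qs = 289 + 10P.
At equilibrium Qd = Qs, so 374 - 7P = 289 + 10P; collecting terms, 85 = 17P and P* = 5.
Plugging P* into demand: Q* = 374 - 7(5) = 339.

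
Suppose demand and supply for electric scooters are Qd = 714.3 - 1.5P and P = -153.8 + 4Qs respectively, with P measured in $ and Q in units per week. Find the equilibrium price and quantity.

In direct form, Qs = 38.45 + 0.25P.
Equating demand and supply, 714.3 - 1.5P = 38.45 + 0.25P gives 1.75P = 675.85, so P* = 386.2.
Substitute back: Q* = 714.3 - 1.5(386.2) = 135.

P* = 386.2, Q* = 135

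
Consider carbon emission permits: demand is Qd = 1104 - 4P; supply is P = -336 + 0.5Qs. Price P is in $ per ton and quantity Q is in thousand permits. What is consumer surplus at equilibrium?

Rewriting in direct form: Qs = 672 + 2P.
The market clears where 1104 - 4P = 672 + 2P. Rearranging, 6P = 432, hence P* = 72.
Plugging P* into demand: Q* = 1104 - 4(72) = 816.
Demand choke price (Qd = 0): P = 1104/4 = 276. Consumer surplus = ½ × (276 - 72) × 816 = 83232.

Consumer surplus = 83232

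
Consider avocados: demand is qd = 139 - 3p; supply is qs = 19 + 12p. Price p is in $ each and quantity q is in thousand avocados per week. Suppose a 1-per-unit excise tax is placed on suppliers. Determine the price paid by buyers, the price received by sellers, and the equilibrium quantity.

p_b = 8.8, p_s = 7.8, q = 112.6

The tax drives a wedge p_b - p_s = 1. Substituting p_s = p_b - 1 into supply: qs = 7 + 12p_b.
Equate demand and the shifted supply: 139 - 3p_b = 7 + 12p_b, giving 15p_b = 132, so p_b = 8.8.
So p_s = 7.8 and the quantity traded is q = 139 - 3(8.8) = 112.6.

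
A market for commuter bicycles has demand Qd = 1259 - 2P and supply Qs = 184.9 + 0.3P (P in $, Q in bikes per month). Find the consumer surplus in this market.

Equating demand and supply, 1259 - 2P = 184.9 + 0.3P gives 2.3P = 1074.1, so P* = 467.
Substitute back: Q* = 1259 - 2(467) = 325.
Demand choke price (Qd = 0): P = 1259/2 = 629.5. Consumer surplus = ½ × (629.5 - 467) × 325 = 26406.25.

Consumer surplus = 26406.25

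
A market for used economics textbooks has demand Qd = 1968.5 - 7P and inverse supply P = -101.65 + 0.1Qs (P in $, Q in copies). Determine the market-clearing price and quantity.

Inverting to quantity form: Qs = 1016.5 + 10P.
At equilibrium Qd = Qs, so 1968.5 - 7P = 1016.5 + 10P; collecting terms, 952 = 17P and P* = 56.
Plugging P* into demand: Q* = 1968.5 - 7(56) = 1576.5.

P* = 56, Q* = 1576.5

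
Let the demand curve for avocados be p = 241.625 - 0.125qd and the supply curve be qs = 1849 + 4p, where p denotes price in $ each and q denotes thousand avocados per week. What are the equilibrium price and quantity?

In direct form, qd = 1933 - 8p.
The market clears where 1933 - 8p = 1849 + 4p. Rearranging, 12p = 84, hence p* = 7.
From the demand curve, q* = 1933 - 8(7) = 1877.

p* = 7, q* = 1877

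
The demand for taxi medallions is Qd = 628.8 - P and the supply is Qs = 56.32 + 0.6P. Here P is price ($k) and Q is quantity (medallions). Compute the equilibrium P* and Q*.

P* = 357.8, Q* = 271

The market clears where 628.8 - P = 56.32 + 0.6P. Rearranging, 1.6P = 572.48, hence P* = 357.8.
Plugging P* into demand: Q* = 628.8 - 357.8 = 271.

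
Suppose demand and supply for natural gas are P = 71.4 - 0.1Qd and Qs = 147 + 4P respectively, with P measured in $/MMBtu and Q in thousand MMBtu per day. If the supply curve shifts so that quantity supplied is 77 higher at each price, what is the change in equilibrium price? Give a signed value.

In direct form, Qd = 714 - 10P.
Equating demand and supply, 714 - 10P = 147 + 4P gives 14P = 567, so P* = 40.5.
From the demand curve, Q* = 714 - 10(40.5) = 309.
After the shift, supply is Qs = 224 + 4P.
New equilibrium: 490 = 14P, so P = 35 and Q = 364.
ΔP = 35 - 40.5 = -5.5.

ΔP = -5.5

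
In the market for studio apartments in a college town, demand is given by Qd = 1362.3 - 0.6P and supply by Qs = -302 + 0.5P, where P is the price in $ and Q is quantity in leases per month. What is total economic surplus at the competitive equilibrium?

The market clears where 1362.3 - 0.6P = -302 + 0.5P. Rearranging, 1.1P = 1664.3, hence P* = 1513.
Then Q* = 1362.3 - 0.6(1513) = 454.5.
Demand choke price = 2270.5; supply choke price = 604. CS = ½(2270.5 - 1513)(454.5) = 172141.875; PS = ½(1513 - 604)(454.5) = 206570.25. Total surplus = 378712.125.

Total surplus = 378712.125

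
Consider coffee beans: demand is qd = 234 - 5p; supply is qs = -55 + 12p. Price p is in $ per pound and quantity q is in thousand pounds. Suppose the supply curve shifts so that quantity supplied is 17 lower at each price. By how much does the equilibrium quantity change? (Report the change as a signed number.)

Δq = -5

At equilibrium qd = qs, so 234 - 5p = -55 + 12p; collecting terms, 289 = 17p and p* = 17.
Then q* = 234 - 5(17) = 149.
After the shift, supply is qs = -72 + 12p.
Re-solving, 17p = 306 gives p = 18 and q = 144.
Δq = 144 - 149 = -5.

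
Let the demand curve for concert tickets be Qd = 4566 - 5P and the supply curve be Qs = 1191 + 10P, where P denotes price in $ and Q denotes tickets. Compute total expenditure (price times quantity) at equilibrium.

Total expenditure = 774225

At equilibrium Qd = Qs, so 4566 - 5P = 1191 + 10P; collecting terms, 3375 = 15P and P* = 225.
Substitute back: Q* = 4566 - 5(225) = 3441.
Total expenditure = P* × Q* = 225 × 3441 = 774225.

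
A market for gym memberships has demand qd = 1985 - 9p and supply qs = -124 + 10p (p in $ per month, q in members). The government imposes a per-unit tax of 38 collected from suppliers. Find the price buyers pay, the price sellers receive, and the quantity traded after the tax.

With a tax of 38 on suppliers, they supply based on the net price p_s = p_b - 38, so qs = -504 + 10p_b.
Market clearing requires 1985 - 9p_b = -504 + 10p_b; hence 2489 = 19p_b and p_b = 131.
Then p_s = 131 - 38 = 93 and q = 1985 - 9(131) = 806.

p_b = 131, p_s = 93, q = 806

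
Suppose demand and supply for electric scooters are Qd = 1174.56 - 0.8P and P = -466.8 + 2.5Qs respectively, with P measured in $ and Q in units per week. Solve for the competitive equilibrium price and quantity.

Inverting to quantity form: Qs = 186.72 + 0.4P.
At equilibrium Qd = Qs, so 1174.56 - 0.8P = 186.72 + 0.4P; collecting terms, 987.84 = 1.2P and P* = 823.2.
From the demand curve, Q* = 1174.56 - 0.8(823.2) = 516.

P* = 823.2, Q* = 516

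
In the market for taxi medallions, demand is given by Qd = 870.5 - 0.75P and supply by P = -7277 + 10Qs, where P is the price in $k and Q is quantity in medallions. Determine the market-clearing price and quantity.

P* = 168, Q* = 744.5

Inverting to quantity form: Qs = 727.7 + 0.1P.
The market clears where 870.5 - 0.75P = 727.7 + 0.1P. Rearranging, 0.85P = 142.8, hence P* = 168.
Substitute back: Q* = 870.5 - 0.75(168) = 744.5.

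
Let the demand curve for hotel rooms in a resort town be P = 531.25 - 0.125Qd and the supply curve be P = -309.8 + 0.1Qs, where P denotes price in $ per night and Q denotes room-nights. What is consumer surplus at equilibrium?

Inverting to quantity form: Qd = 4250 - 8P and Qs = 3098 + 10P.
Equating demand and supply, 4250 - 8P = 3098 + 10P gives 18P = 1152, so P* = 64.
From the demand curve, Q* = 4250 - 8(64) = 3738.
Demand choke price (Qd = 0): P = 4250/8 = 531.25. Consumer surplus = ½ × (531.25 - 64) × 3738 = 873290.25.

Consumer surplus = 873290.25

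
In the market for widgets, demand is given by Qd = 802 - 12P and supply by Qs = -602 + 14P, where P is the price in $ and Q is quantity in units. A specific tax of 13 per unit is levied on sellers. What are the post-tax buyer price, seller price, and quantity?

Sellers keep P_s = P_b - 13 per unit, so supply in terms of the buyer price is Qs = -784 + 14P_b.
Market clearing requires 802 - 12P_b = -784 + 14P_b; hence 1586 = 26P_b and P_b = 61.
Then P_s = 61 - 13 = 48 and Q = 802 - 12(61) = 70.

P_b = 61, P_s = 48, Q = 70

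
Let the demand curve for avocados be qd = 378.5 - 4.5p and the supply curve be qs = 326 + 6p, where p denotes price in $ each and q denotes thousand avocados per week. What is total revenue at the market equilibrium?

Equating demand and supply, 378.5 - 4.5p = 326 + 6p gives 10.5p = 52.5, so p* = 5.
From the demand curve, q* = 378.5 - 4.5(5) = 356.
Total revenue = p* × q* = 5 × 356 = 1780.

Total revenue = 1780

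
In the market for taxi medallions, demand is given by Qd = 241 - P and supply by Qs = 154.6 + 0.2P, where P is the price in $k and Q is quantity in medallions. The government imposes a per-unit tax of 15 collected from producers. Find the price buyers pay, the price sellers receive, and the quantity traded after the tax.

P_b = 74.5, P_s = 59.5, Q = 166.5

With a tax of 15 on producers, they supply based on the net price P_s = P_b - 15, so Qs = 151.6 + 0.2P_b.
Set Qd = Qs: 241 - P_b = 151.6 + 0.2P_b, so 89.4 = 1.2P_b and P_b = 74.5.
Then P_s = 74.5 - 15 = 59.5 and Q = 241 - 74.5 = 166.5.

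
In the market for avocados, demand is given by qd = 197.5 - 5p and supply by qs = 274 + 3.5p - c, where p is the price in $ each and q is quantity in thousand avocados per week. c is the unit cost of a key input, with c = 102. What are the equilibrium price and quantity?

With c = 102, supply is qs = 172 + 3.5p.
Set qd = qs: 197.5 - 5p = 172 + 3.5p, so 25.5 = 8.5p and p* = 3.
Then q* = 197.5 - 5(3) = 182.5.

p* = 3, q* = 182.5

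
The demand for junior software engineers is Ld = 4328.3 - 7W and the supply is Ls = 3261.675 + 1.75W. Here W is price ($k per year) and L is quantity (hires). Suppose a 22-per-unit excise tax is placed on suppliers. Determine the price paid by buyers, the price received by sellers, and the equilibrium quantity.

W_b = 126.3, W_s = 104.3, L = 3444.2

With a tax of 22 on suppliers, they supply based on the net price W_s = W_b - 22, so Ls = 3223.175 + 1.75W_b.
Set Ld = Ls: 4328.3 - 7W_b = 3223.175 + 1.75W_b, so 1105.125 = 8.75W_b and W_b = 126.3.
So W_s = 104.3 and the quantity traded is L = 4328.3 - 7(126.3) = 3444.2.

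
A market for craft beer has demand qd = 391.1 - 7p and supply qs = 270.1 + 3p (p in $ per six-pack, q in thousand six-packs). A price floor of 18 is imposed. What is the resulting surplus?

Surplus = 59

Evaluating both curves at the floor price 18 gives qd = 265.1, qs = 324.1.
Surplus = qs - qd = 324.1 - 265.1 = 59.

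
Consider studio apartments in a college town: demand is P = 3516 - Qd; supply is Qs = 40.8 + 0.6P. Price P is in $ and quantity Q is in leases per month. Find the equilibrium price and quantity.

In direct form, Qd = 3516 - P.
Equating demand and supply, 3516 - P = 40.8 + 0.6P gives 1.6P = 3475.2, so P* = 2172.
From the demand curve, Q* = 3516 - 2172 = 1344.

P* = 2172, Q* = 1344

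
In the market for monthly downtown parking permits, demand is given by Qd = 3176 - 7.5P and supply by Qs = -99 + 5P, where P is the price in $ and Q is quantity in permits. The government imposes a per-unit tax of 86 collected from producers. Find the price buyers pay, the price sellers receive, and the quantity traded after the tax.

The tax drives a wedge P_b - P_s = 86. Substituting P_s = P_b - 86 into supply: Qs = -529 + 5P_b.
Equate demand and the shifted supply: 3176 - 7.5P_b = -529 + 5P_b, giving 12.5P_b = 3705, so P_b = 296.4.
Then P_s = 296.4 - 86 = 210.4 and Q = 3176 - 7.5(296.4) = 953.

P_b = 296.4, P_s = 210.4, Q = 953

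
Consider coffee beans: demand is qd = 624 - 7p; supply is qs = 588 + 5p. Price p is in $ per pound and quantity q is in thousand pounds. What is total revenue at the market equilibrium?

Equating demand and supply, 624 - 7p = 588 + 5p gives 12p = 36, so p* = 3.
From the demand curve, q* = 624 - 7(3) = 603.
Total revenue = p* × q* = 3 × 603 = 1809.

Total revenue = 1809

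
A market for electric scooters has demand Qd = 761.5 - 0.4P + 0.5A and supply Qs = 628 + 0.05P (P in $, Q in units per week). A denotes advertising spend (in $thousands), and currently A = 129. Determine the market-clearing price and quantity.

P* = 440, Q* = 650

With A = 129, demand is Qd = 826 - 0.4P.
Set Qd = Qs: 826 - 0.4P = 628 + 0.05P, so 198 = 0.45P and P* = 440.
Plugging P* into demand: Q* = 826 - 0.4(440) = 650.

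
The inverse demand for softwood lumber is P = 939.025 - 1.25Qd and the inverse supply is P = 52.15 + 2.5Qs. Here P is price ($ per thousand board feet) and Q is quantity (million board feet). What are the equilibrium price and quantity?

P* = 643.4, Q* = 236.5

Inverting to quantity form: Qd = 751.22 - 0.8P and Qs = -20.86 + 0.4P.
Set Qd = Qs: 751.22 - 0.8P = -20.86 + 0.4P, so 772.08 = 1.2P and P* = 643.4.
Substitute back: Q* = 751.22 - 0.8(643.4) = 236.5.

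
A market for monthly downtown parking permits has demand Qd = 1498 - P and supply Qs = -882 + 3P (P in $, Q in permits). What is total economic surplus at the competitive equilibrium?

Total surplus = 543606

At equilibrium Qd = Qs, so 1498 - P = -882 + 3P; collecting terms, 2380 = 4P and P* = 595.
Plugging P* into demand: Q* = 1498 - 595 = 903.
Demand choke price = 1498; supply choke price = 294. CS = ½(1498 - 595)(903) = 407704.5; PS = ½(595 - 294)(903) = 135901.5. Total surplus = 543606.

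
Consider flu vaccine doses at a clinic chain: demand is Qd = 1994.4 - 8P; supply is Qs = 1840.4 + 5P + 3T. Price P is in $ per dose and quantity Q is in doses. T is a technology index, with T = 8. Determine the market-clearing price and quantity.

P* = 10, Q* = 1914.4

With T = 8, supply is Qs = 1864.4 + 5P.
The market clears where 1994.4 - 8P = 1864.4 + 5P. Rearranging, 13P = 130, hence P* = 10.
Substitute back: Q* = 1994.4 - 8(10) = 1914.4.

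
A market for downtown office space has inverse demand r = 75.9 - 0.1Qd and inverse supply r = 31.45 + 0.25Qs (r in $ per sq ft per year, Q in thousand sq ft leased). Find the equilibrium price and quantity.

In direct form, Qd = 759 - 10r and Qs = -125.8 + 4r.
At equilibrium Qd = Qs, so 759 - 10r = -125.8 + 4r; collecting terms, 884.8 = 14r and r* = 63.2.
Plugging r* into demand: Q* = 759 - 10(63.2) = 127.

r* = 63.2, Q* = 127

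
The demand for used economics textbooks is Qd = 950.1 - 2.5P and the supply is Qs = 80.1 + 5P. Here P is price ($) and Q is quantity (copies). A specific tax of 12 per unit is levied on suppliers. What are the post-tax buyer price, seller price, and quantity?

Suppliers keep P_s = P_b - 12 per unit, so supply in terms of the buyer price is Qs = 20.1 + 5P_b.
Set Qd = Qs: 950.1 - 2.5P_b = 20.1 + 5P_b, so 930 = 7.5P_b and P_b = 124.
So P_s = 112 and the quantity traded is Q = 950.1 - 2.5(124) = 640.1.

P_b = 124, P_s = 112, Q = 640.1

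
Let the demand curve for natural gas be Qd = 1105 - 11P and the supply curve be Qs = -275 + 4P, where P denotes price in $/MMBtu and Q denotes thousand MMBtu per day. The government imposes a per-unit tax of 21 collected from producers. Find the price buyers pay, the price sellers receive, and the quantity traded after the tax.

The tax drives a wedge P_b - P_s = 21. Substituting P_s = P_b - 21 into supply: Qs = -359 + 4P_b.
Equate demand and the shifted supply: 1105 - 11P_b = -359 + 4P_b, giving 15P_b = 1464, so P_b = 97.6.
So P_s = 76.6 and the quantity traded is Q = 1105 - 11(97.6) = 31.4.

P_b = 97.6, P_s = 76.6, Q = 31.4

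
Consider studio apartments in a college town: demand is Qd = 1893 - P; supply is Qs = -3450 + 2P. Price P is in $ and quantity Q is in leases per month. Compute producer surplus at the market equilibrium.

Producer surplus = 3136

At equilibrium Qd = Qs, so 1893 - P = -3450 + 2P; collecting terms, 5343 = 3P and P* = 1781.
Then Q* = 1893 - 1781 = 112.
Supply choke price (Qs = 0): P = 1725. Producer surplus = ½ × (1781 - 1725) × 112 = 3136.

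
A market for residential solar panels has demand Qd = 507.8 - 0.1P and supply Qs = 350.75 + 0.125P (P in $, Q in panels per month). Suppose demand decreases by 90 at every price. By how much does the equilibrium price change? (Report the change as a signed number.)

At equilibrium Qd = Qs, so 507.8 - 0.1P = 350.75 + 0.125P; collecting terms, 157.05 = 0.225P and P* = 698.
Plugging P* into demand: Q* = 507.8 - 0.1(698) = 438.
After the shift, demand is Qd = 417.8 - 0.1P.
The new intersection has 67.05 = 0.225P, i.e. P = 298, Q = 388.
ΔP = 298 - 698 = -400.

ΔP = -400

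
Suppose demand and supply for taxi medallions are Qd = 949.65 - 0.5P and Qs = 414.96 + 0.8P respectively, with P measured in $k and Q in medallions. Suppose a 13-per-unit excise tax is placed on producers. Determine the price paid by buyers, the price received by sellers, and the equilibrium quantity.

P_b = 419.3, P_s = 406.3, Q = 740

With a tax of 13 on producers, they supply based on the net price P_s = P_b - 13, so Qs = 404.56 + 0.8P_b.
Set Qd = Qs: 949.65 - 0.5P_b = 404.56 + 0.8P_b, so 545.09 = 1.3P_b and P_b = 419.3.
Then P_s = 419.3 - 13 = 406.3 and Q = 949.65 - 0.5(419.3) = 740.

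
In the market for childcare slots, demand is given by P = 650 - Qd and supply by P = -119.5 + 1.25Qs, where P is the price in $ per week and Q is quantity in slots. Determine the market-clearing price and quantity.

P* = 308, Q* = 342

In direct form, Qd = 650 - P and Qs = 95.6 + 0.8P.
The market clears where 650 - P = 95.6 + 0.8P. Rearranging, 1.8P = 554.4, hence P* = 308.
Substitute back: Q* = 650 - 308 = 342.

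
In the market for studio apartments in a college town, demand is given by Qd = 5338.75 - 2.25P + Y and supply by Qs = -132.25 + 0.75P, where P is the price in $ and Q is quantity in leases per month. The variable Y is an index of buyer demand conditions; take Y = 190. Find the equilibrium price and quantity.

With Y = 190, demand is Qd = 5528.75 - 2.25P.
The market clears where 5528.75 - 2.25P = -132.25 + 0.75P. Rearranging, 3P = 5661, hence P* = 1887.
From the demand curve, Q* = 5528.75 - 2.25(1887) = 1283.

P* = 1887, Q* = 1283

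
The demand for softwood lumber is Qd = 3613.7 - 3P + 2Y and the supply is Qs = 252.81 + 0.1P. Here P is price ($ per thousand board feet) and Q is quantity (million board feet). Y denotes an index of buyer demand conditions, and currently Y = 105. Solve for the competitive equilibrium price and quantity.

P* = 1151.9, Q* = 368

With Y = 105, demand is Qd = 3823.7 - 3P.
Equating demand and supply, 3823.7 - 3P = 252.81 + 0.1P gives 3.1P = 3570.89, so P* = 1151.9.
Then Q* = 3823.7 - 3(1151.9) = 368.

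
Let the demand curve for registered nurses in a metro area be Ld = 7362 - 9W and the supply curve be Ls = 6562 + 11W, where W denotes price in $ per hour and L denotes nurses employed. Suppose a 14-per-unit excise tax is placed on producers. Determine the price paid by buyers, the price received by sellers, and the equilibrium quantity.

W_b = 47.7, W_s = 33.7, L = 6932.7

Producers keep W_s = W_b - 14 per unit, so supply in terms of the buyer price is Ls = 6408 + 11W_b.
Set Ld = Ls: 7362 - 9W_b = 6408 + 11W_b, so 954 = 20W_b and W_b = 47.7.
Then W_s = 47.7 - 14 = 33.7 and L = 7362 - 9(47.7) = 6932.7.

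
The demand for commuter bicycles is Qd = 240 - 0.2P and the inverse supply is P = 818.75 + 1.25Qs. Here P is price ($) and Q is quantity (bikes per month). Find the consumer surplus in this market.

Inverting to quantity form: Qs = -655 + 0.8P.
At equilibrium Qd = Qs, so 240 - 0.2P = -655 + 0.8P; collecting terms, 895 = P and P* = 895.
Plugging P* into demand: Q* = 240 - 0.2(895) = 61.
Demand choke price (Qd = 0): P = 240/0.2 = 1200. Consumer surplus = ½ × (1200 - 895) × 61 = 9302.5.

Consumer surplus = 9302.5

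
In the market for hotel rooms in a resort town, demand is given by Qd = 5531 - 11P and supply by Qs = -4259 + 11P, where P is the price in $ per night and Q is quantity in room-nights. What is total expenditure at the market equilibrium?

The market clears where 5531 - 11P = -4259 + 11P. Rearranging, 22P = 9790, hence P* = 445.
Plugging P* into demand: Q* = 5531 - 11(445) = 636.
Total expenditure = P* × Q* = 445 × 636 = 283020.

Total expenditure = 283020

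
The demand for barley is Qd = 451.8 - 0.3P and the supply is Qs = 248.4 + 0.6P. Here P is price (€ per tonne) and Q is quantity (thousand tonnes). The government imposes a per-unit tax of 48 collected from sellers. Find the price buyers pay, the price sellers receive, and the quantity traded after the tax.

With a tax of 48 on sellers, they supply based on the net price P_s = P_b - 48, so Qs = 219.6 + 0.6P_b.
Market clearing requires 451.8 - 0.3P_b = 219.6 + 0.6P_b; hence 232.2 = 0.9P_b and P_b = 258.
Then P_s = 258 - 48 = 210 and Q = 451.8 - 0.3(258) = 374.4.

P_b = 258, P_s = 210, Q = 374.4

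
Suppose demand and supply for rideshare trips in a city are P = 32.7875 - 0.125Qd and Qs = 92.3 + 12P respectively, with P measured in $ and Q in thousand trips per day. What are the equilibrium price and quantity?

P* = 8.5, Q* = 194.3

Inverting to quantity form: Qd = 262.3 - 8P.
At equilibrium Qd = Qs, so 262.3 - 8P = 92.3 + 12P; collecting terms, 170 = 20P and P* = 8.5.
Plugging P* into demand: Q* = 262.3 - 8(8.5) = 194.3.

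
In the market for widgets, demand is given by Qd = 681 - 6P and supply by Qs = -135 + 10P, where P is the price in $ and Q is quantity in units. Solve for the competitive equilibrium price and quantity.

Set Qd = Qs: 681 - 6P = -135 + 10P, so 816 = 16P and P* = 51.
From the demand curve, Q* = 681 - 6(51) = 375.

P* = 51, Q* = 375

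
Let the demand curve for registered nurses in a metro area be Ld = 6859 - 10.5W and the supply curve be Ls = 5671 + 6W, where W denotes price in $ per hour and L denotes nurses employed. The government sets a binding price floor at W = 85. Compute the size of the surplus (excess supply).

Surplus = 214.5

Evaluating both curves at the floor price 85 gives Ld = 5966.5, Ls = 6181.
Surplus = Ls - Ld = 6181 - 5966.5 = 214.5.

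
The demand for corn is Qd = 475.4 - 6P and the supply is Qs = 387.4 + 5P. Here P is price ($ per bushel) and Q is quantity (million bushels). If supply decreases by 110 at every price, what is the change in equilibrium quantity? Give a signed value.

Set Qd = Qs: 475.4 - 6P = 387.4 + 5P, so 88 = 11P and P* = 8.
Plugging P* into demand: Q* = 475.4 - 6(8) = 427.4.
After the shift, supply is Qs = 277.4 + 5P.
Re-solving, 11P = 198 gives P = 18 and Q = 367.4.
ΔQ = 367.4 - 427.4 = -60.

ΔQ = -60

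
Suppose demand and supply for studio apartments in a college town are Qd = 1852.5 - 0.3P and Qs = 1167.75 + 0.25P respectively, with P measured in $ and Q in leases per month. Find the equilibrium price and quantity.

Set Qd = Qs: 1852.5 - 0.3P = 1167.75 + 0.25P, so 684.75 = 0.55P and P* = 1245.
Then Q* = 1852.5 - 0.3(1245) = 1479.

P* = 1245, Q* = 1479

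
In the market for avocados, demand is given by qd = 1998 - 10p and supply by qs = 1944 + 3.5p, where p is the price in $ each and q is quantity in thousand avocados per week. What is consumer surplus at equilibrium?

Set qd = qs: 1998 - 10p = 1944 + 3.5p, so 54 = 13.5p and p* = 4.
Then q* = 1998 - 10(4) = 1958.
Demand choke price (qd = 0): p = 1998/10 = 199.8. Consumer surplus = ½ × (199.8 - 4) × 1958 = 191688.2.

Consumer surplus = 191688.2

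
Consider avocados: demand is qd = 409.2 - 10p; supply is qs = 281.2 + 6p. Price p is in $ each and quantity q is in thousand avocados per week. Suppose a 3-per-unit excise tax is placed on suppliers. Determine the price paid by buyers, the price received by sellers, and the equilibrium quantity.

The tax drives a wedge p_b - p_s = 3. Substituting p_s = p_b - 3 into supply: qs = 263.2 + 6p_b.
Market clearing requires 409.2 - 10p_b = 263.2 + 6p_b; hence 146 = 16p_b and p_b = 9.125.
So p_s = 6.125 and the quantity traded is q = 409.2 - 10(9.125) = 317.95.

p_b = 9.125, p_s = 6.125, q = 317.95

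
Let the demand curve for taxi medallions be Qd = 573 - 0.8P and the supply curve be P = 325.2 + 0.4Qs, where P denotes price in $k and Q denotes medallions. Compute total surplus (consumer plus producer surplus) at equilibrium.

Inverting to quantity form: Qs = -813 + 2.5P.
At equilibrium Qd = Qs, so 573 - 0.8P = -813 + 2.5P; collecting terms, 1386 = 3.3P and P* = 420.
From the demand curve, Q* = 573 - 0.8(420) = 237.
Demand choke price = 716.25; supply choke price = 325.2. CS = ½(716.25 - 420)(237) = 35105.625; PS = ½(420 - 325.2)(237) = 11233.8. Total surplus = 46339.425.

Total surplus = 46339.425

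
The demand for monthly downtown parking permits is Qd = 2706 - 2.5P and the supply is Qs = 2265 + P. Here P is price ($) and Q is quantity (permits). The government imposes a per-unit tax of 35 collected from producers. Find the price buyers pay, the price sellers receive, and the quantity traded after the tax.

With a tax of 35 on producers, they supply based on the net price P_s = P_b - 35, so Qs = 2230 + P_b.
Market clearing requires 2706 - 2.5P_b = 2230 + P_b; hence 476 = 3.5P_b and P_b = 136.
So P_s = 101 and the quantity traded is Q = 2706 - 2.5(136) = 2366.

P_b = 136, P_s = 101, Q = 2366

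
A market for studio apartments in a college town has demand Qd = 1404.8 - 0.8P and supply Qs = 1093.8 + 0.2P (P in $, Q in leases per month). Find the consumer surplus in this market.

Consumer surplus = 835210

Set Qd = Qs: 1404.8 - 0.8P = 1093.8 + 0.2P, so 311 = P and P* = 311.
Plugging P* into demand: Q* = 1404.8 - 0.8(311) = 1156.
Demand choke price (Qd = 0): P = 1404.8/0.8 = 1756. Consumer surplus = ½ × (1756 - 311) × 1156 = 835210.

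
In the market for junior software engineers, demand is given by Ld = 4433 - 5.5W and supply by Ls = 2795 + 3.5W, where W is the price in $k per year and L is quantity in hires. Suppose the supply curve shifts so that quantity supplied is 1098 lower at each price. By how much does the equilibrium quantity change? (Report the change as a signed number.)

ΔL = -671

At equilibrium Ld = Ls, so 4433 - 5.5W = 2795 + 3.5W; collecting terms, 1638 = 9W and W* = 182.
Then L* = 4433 - 5.5(182) = 3432.
After the shift, supply is Ls = 1697 + 3.5W.
The new intersection has 2736 = 9W, i.e. W = 304, L = 2761.
ΔL = 2761 - 3432 = -671.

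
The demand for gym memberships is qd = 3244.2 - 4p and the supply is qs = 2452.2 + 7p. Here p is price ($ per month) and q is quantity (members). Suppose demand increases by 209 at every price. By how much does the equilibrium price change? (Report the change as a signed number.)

Δp = 19

The market clears where 3244.2 - 4p = 2452.2 + 7p. Rearranging, 11p = 792, hence p* = 72.
Then q* = 3244.2 - 4(72) = 2956.2.
After the shift, demand is qd = 3453.2 - 4p.
New equilibrium: 1001 = 11p, so p = 91 and q = 3089.2.
Δp = 91 - 72 = 19.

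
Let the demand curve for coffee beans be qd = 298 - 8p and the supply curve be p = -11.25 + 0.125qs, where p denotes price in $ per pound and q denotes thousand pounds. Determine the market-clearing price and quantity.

p* = 13, q* = 194

Solving each curve for q: qs = 90 + 8p.
The market clears where 298 - 8p = 90 + 8p. Rearranging, 16p = 208, hence p* = 13.
Then q* = 298 - 8(13) = 194.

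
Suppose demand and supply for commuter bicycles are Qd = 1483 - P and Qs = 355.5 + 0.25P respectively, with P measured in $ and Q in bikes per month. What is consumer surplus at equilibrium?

At equilibrium Qd = Qs, so 1483 - P = 355.5 + 0.25P; collecting terms, 1127.5 = 1.25P and P* = 902.
Then Q* = 1483 - 902 = 581.
Demand choke price (Qd = 0): P = 1483. Consumer surplus = ½ × (1483 - 902) × 581 = 168780.5.

Consumer surplus = 168780.5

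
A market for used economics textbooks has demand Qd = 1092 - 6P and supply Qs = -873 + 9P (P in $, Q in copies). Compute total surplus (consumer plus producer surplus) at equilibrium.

The market clears where 1092 - 6P = -873 + 9P. Rearranging, 15P = 1965, hence P* = 131.
Then Q* = 1092 - 6(131) = 306.
Demand choke price = 182; supply choke price = 97. CS = ½(182 - 131)(306) = 7803; PS = ½(131 - 97)(306) = 5202. Total surplus = 13005.

Total surplus = 13005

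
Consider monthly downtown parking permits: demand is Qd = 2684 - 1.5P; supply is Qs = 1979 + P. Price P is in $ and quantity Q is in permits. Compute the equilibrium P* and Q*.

P* = 282, Q* = 2261

Set Qd = Qs: 2684 - 1.5P = 1979 + P, so 705 = 2.5P and P* = 282.
Then Q* = 2684 - 1.5(282) = 2261.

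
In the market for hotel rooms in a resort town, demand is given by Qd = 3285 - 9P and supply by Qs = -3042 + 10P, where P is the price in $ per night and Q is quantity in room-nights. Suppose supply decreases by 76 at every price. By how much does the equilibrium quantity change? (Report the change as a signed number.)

ΔQ = -36

At equilibrium Qd = Qs, so 3285 - 9P = -3042 + 10P; collecting terms, 6327 = 19P and P* = 333.
Substitute back: Q* = 3285 - 9(333) = 288.
After the shift, supply is Qs = -3118 + 10P.
Re-solving, 19P = 6403 gives P = 337 and Q = 252.
ΔQ = 252 - 288 = -36.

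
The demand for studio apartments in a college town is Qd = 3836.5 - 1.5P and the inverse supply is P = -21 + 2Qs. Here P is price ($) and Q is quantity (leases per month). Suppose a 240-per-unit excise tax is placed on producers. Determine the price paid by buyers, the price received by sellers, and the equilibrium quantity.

P_b = 1973, P_s = 1733, Q = 877

Solving each curve for Q: Qs = 10.5 + 0.5P.
The tax drives a wedge P_b - P_s = 240. Substituting P_s = P_b - 240 into supply: Qs = -109.5 + 0.5P_b.
Market clearing requires 3836.5 - 1.5P_b = -109.5 + 0.5P_b; hence 3946 = 2P_b and P_b = 1973.
Then P_s = 1973 - 240 = 1733 and Q = 3836.5 - 1.5(1973) = 877.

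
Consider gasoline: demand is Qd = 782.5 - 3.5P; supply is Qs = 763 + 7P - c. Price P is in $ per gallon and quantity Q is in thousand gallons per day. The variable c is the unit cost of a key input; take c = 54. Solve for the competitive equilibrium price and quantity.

P* = 7, Q* = 758

With c = 54, supply is Qs = 709 + 7P.
At equilibrium Qd = Qs, so 782.5 - 3.5P = 709 + 7P; collecting terms, 73.5 = 10.5P and P* = 7.
Substitute back: Q* = 782.5 - 3.5(7) = 758.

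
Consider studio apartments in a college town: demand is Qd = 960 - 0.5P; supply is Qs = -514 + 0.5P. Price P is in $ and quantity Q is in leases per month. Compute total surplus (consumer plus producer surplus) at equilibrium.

Equating demand and supply, 960 - 0.5P = -514 + 0.5P gives P = 1474, so P* = 1474.
Plugging P* into demand: Q* = 960 - 0.5(1474) = 223.
Demand choke price = 1920; supply choke price = 1028. CS = ½(1920 - 1474)(223) = 49729; PS = ½(1474 - 1028)(223) = 49729. Total surplus = 99458.

Total surplus = 99458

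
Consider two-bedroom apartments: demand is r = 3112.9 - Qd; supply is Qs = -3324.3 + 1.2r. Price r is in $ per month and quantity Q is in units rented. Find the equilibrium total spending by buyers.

Solving each curve for Q: Qd = 3112.9 - r.
Equating demand and supply, 3112.9 - r = -3324.3 + 1.2r gives 2.2r = 6437.2, so r* = 2926.
From the demand curve, Q* = 3112.9 - 2926 = 186.9.
Total spending by buyers = r* × Q* = 2926 × 186.9 = 546869.4.

Total spending by buyers = 546869.4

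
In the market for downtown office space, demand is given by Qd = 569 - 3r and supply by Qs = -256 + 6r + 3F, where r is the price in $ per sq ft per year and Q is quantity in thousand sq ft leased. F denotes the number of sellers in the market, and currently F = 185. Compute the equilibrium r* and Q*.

r* = 30, Q* = 479

With F = 185, supply is Qs = 299 + 6r.
At equilibrium Qd = Qs, so 569 - 3r = 299 + 6r; collecting terms, 270 = 9r and r* = 30.
Substitute back: Q* = 569 - 3(30) = 479.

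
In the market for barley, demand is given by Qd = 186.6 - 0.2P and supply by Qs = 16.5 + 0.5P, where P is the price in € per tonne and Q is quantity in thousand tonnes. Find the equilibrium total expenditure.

Total expenditure = 33534

The market clears where 186.6 - 0.2P = 16.5 + 0.5P. Rearranging, 0.7P = 170.1, hence P* = 243.
From the demand curve, Q* = 186.6 - 0.2(243) = 138.
Total expenditure = P* × Q* = 243 × 138 = 33534.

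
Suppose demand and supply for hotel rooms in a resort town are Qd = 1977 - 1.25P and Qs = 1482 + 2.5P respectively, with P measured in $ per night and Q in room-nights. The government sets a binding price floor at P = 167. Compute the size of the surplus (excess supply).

Evaluating both curves at the floor price 167 gives Qd = 1768.25, Qs = 1899.5.
Surplus = Qs - Qd = 1899.5 - 1768.25 = 131.25.

Surplus = 131.25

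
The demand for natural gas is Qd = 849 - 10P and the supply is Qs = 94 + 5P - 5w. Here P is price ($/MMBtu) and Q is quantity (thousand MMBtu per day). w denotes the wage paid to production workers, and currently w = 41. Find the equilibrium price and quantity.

P* = 64, Q* = 209

With w = 41, supply is Qs = -111 + 5P.
Equating demand and supply, 849 - 10P = -111 + 5P gives 15P = 960, so P* = 64.
From the demand curve, Q* = 849 - 10(64) = 209.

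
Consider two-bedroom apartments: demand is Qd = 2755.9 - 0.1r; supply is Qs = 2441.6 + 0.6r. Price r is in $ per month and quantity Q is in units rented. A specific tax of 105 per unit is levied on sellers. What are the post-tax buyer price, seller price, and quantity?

With a tax of 105 on sellers, they supply based on the net price r_s = r_b - 105, so Qs = 2378.6 + 0.6r_b.
Equate demand and the shifted supply: 2755.9 - 0.1r_b = 2378.6 + 0.6r_b, giving 0.7r_b = 377.3, so r_b = 539.
Then r_s = 539 - 105 = 434 and Q = 2755.9 - 0.1(539) = 2702.

r_b = 539, r_s = 434, Q = 2702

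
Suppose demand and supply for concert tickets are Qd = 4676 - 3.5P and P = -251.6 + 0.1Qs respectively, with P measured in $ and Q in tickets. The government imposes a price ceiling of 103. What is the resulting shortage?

Shortage = 769.5

Rewriting in direct form: Qs = 2516 + 10P.
At P = 103: Qd = 4315.5 and Qs = 3546.
Shortage = Qd - Qs = 4315.5 - 3546 = 769.5.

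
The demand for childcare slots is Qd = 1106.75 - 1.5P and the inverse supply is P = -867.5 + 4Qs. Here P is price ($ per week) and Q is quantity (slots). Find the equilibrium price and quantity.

P* = 508.5, Q* = 344

Inverting to quantity form: Qs = 216.875 + 0.25P.
At equilibrium Qd = Qs, so 1106.75 - 1.5P = 216.875 + 0.25P; collecting terms, 889.875 = 1.75P and P* = 508.5.
From the demand curve, Q* = 1106.75 - 1.5(508.5) = 344.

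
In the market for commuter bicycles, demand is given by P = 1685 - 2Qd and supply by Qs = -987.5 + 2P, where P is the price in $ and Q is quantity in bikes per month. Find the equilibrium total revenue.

Rewriting in direct form: Qd = 842.5 - 0.5P.
The market clears where 842.5 - 0.5P = -987.5 + 2P. Rearranging, 2.5P = 1830, hence P* = 732.
Substitute back: Q* = 842.5 - 0.5(732) = 476.5.
Total revenue = P* × Q* = 732 × 476.5 = 348798.

Total revenue = 348798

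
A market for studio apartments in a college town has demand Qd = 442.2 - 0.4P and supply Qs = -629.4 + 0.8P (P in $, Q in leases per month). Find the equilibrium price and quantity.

Set Qd = Qs: 442.2 - 0.4P = -629.4 + 0.8P, so 1071.6 = 1.2P and P* = 893.
Then Q* = 442.2 - 0.4(893) = 85.

P* = 893, Q* = 85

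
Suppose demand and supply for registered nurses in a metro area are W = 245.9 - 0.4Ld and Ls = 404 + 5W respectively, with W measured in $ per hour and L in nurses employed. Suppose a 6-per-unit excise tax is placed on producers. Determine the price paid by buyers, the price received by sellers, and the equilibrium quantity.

Solving each curve for L: Ld = 614.75 - 2.5W.
With a tax of 6 on producers, they supply based on the net price W_s = W_b - 6, so Ls = 374 + 5W_b.
Market clearing requires 614.75 - 2.5W_b = 374 + 5W_b; hence 240.75 = 7.5W_b and W_b = 32.1.
So W_s = 26.1 and the quantity traded is L = 614.75 - 2.5(32.1) = 534.5.

W_b = 32.1, W_s = 26.1, L = 534.5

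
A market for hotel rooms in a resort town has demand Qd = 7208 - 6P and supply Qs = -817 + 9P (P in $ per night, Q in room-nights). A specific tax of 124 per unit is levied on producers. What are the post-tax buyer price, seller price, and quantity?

Producers keep P_s = P_b - 124 per unit, so supply in terms of the buyer price is Qs = -1933 + 9P_b.
Equate demand and the shifted supply: 7208 - 6P_b = -1933 + 9P_b, giving 15P_b = 9141, so P_b = 609.4.
So P_s = 485.4 and the quantity traded is Q = 7208 - 6(609.4) = 3551.6.

P_b = 609.4, P_s = 485.4, Q = 3551.6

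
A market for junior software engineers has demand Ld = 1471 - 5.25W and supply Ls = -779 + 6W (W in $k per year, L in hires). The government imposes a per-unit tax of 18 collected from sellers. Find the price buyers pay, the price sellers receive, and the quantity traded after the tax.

The tax drives a wedge W_b - W_s = 18. Substituting W_s = W_b - 18 into supply: Ls = -887 + 6W_b.
Market clearing requires 1471 - 5.25W_b = -887 + 6W_b; hence 2358 = 11.25W_b and W_b = 209.6.
Then W_s = 209.6 - 18 = 191.6 and L = 1471 - 5.25(209.6) = 370.6.

W_b = 209.6, W_s = 191.6, L = 370.6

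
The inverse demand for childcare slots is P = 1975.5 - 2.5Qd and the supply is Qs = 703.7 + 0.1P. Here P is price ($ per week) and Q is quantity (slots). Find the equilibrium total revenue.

Total revenue = 124733

In direct form, Qd = 790.2 - 0.4P.
Equating demand and supply, 790.2 - 0.4P = 703.7 + 0.1P gives 0.5P = 86.5, so P* = 173.
Then Q* = 790.2 - 0.4(173) = 721.
Total revenue = P* × Q* = 173 × 721 = 124733.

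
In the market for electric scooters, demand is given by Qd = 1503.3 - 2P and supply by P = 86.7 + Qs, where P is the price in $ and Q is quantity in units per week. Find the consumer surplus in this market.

Rewriting in direct form: Qs = -86.7 + P.
Set Qd = Qs: 1503.3 - 2P = -86.7 + P, so 1590 = 3P and P* = 530.
From the demand curve, Q* = 1503.3 - 2(530) = 443.3.
Demand choke price (Qd = 0): P = 1503.3/2 = 751.65. Consumer surplus = ½ × (751.65 - 530) × 443.3 = 49128.7225.

Consumer surplus = 49128.7225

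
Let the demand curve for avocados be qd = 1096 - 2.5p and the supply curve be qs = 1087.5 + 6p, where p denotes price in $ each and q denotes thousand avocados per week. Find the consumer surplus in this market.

Consumer surplus = 239148.45

Set qd = qs: 1096 - 2.5p = 1087.5 + 6p, so 8.5 = 8.5p and p* = 1.
From the demand curve, q* = 1096 - 2.5(1) = 1093.5.
Demand choke price (qd = 0): p = 1096/2.5 = 438.4. Consumer surplus = ½ × (438.4 - 1) × 1093.5 = 239148.45.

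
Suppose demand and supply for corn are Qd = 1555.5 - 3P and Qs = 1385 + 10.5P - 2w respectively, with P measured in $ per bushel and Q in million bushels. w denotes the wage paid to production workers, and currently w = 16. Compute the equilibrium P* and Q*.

P* = 15, Q* = 1510.5

With w = 16, supply is Qs = 1353 + 10.5P.
At equilibrium Qd = Qs, so 1555.5 - 3P = 1353 + 10.5P; collecting terms, 202.5 = 13.5P and P* = 15.
Plugging P* into demand: Q* = 1555.5 - 3(15) = 1510.5.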